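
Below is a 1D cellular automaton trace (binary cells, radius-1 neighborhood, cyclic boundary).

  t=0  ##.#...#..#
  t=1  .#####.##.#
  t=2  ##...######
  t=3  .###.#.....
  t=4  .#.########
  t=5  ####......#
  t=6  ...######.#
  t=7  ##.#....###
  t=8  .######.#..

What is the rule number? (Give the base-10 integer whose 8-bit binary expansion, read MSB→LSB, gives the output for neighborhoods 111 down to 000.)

125

  nb ###: next=.  (t=0,i=0, bit7=0)
  nb ##.: next=#  (t=0,i=1, bit6=1)
  nb #.#: next=#  (t=0,i=2, bit5=1)
  nb #..: next=#  (t=0,i=4, bit4=1)
  nb .##: next=#  (t=0,i=10, bit3=1)
  nb .#.: next=#  (t=0,i=3, bit2=1)
  nb ..#: next=.  (t=0,i=6, bit1=0)
  nb ...: next=#  (t=0,i=5, bit0=1)
  bits 01111101 = 125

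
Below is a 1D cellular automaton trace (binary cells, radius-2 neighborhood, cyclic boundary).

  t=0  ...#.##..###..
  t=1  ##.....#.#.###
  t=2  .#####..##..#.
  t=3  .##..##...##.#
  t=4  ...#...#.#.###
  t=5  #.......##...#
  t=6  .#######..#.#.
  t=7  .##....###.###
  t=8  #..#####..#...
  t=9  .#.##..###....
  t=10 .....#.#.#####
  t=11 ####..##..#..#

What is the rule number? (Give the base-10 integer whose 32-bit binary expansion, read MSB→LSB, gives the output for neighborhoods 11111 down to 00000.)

  [31] ##### => .  t=1,i=13
  [30] ####. => .  t=1,i=0
  [29] ###.# => .  t=7,i=9
  [28] ###.. => #  t=0,i=11
  [27] ##.## => #  t=7,i=0
  [26] ##.#. => #  t=3,i=12
  [25] ##..# => #  t=0,i=7
  [24] ##... => #  t=0,i=12
  [23] #.### => .  t=1,i=11
  [22] #.##. => .  t=0,i=5
  [21] #.#.# => #  t=1,i=9
  [20] #.#.. => #  t=6,i=12
  [19] #..## => .  t=0,i=8
  [18] #..#. => #  t=2,i=11
  [17] #...# => .  t=3,i=8
  [16] #.... => #  t=0,i=13
  [15] .#### => #  t=1,i=12
  [14] .###. => .  t=0,i=10
  [13] .##.# => #  t=3,i=11
  [12] .##.. => .  t=0,i=6
  [11] .#.## => .  t=0,i=4
  [10] .#.#. => #  t=1,i=8
  [9] .#..# => #  t=2,i=13
  [8] .#... => .  t=4,i=4
  [7] ..### => #  t=0,i=9
  [6] ..##. => .  t=2,i=8
  [5] ..#.# => .  t=0,i=3
  [4] ..#.. => .  t=2,i=12
  [3] ...## => #  t=3,i=9
  [2] ...#. => .  t=0,i=2
  [1] ....# => #  t=0,i=1
  [0] ..... => #  t=0,i=0
  bits 00011111001101011010011010001011 = 523609739

523609739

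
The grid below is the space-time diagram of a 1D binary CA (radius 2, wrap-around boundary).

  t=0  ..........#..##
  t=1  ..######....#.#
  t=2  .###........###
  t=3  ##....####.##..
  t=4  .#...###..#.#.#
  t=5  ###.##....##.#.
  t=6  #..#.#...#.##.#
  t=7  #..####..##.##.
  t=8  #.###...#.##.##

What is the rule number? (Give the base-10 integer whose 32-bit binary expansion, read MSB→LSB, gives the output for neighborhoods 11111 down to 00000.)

211336617

  nb #####: next=.  (t=1,i=4, bit31=0)
  nb ####.: next=.  (t=1,i=6, bit30=0)
  nb ###.#: next=.  (t=2,i=14, bit29=0)
  nb ###..: next=.  (t=1,i=7, bit28=0)
  nb ##.##: next=#  (t=2,i=0, bit27=1)
  nb ##.#.: next=#  (t=5,i=12, bit26=1)
  nb ##..#: next=.  (t=3,i=13, bit25=0)
  nb ##...: next=.  (t=0,i=0, bit24=0)
  nb #.###: next=#  (t=2,i=1, bit23=1)
  nb #.##.: next=.  (t=3,i=11, bit22=0)
  nb #.#.#: next=.  (t=4,i=12, bit21=0)
  nb #.#..: next=#  (t=1,i=14, bit20=1)
  nb #..##: next=#  (t=0,i=12, bit19=1)
  nb #..#.: next=.  (t=4,i=9, bit18=0)
  nb #...#: next=.  (t=4,i=3, bit17=0)
  nb #....: next=.  (t=0,i=1, bit16=0)
  nb .####: next=#  (t=1,i=3, bit15=1)
  nb .###.: next=.  (t=2,i=2, bit14=0)
  nb .##.#: next=#  (t=5,i=11, bit13=1)
  nb .##..: next=#  (t=0,i=14, bit12=1)
  nb .#.##: next=#  (t=5,i=14, bit11=1)
  nb .#.#.: next=#  (t=1,i=13, bit10=1)
  nb .#..#: next=.  (t=0,i=11, bit9=0)
  nb .#...: next=#  (t=4,i=2, bit8=1)
  nb ..###: next=#  (t=1,i=2, bit7=1)
  nb ..##.: next=.  (t=0,i=13, bit6=0)
  nb ..#.#: next=#  (t=1,i=12, bit5=1)
  nb ..#..: next=.  (t=0,i=10, bit4=0)
  nb ...##: next=#  (t=2,i=11, bit3=1)
  nb ...#.: next=.  (t=0,i=9, bit2=0)
  nb ....#: next=.  (t=0,i=8, bit1=0)
  nb .....: next=#  (t=0,i=2, bit0=1)
  bits 00001100100110001011110110101001 = 211336617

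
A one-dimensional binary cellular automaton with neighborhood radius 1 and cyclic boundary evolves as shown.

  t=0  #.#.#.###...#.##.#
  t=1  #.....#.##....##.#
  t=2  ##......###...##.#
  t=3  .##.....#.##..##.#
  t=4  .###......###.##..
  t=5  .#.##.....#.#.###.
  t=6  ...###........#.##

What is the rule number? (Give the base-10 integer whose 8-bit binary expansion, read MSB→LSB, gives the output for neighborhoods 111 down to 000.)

88

  [7] ### => .  t=0,i=7
  [6] ##. => #  t=0,i=0
  [5] #.# => .  t=0,i=1
  [4] #.. => #  t=0,i=9
  [3] .## => #  t=0,i=6
  [2] .#. => .  t=0,i=2
  [1] ..# => .  t=0,i=11
  [0] ... => .  t=0,i=10
  bits 01011000 = 88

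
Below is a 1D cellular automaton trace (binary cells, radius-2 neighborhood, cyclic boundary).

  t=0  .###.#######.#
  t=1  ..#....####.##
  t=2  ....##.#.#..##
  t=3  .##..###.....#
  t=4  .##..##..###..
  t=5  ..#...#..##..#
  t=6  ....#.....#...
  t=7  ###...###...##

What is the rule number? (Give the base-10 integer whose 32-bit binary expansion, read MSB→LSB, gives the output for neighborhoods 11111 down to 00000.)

3294851203

  #####|#  b31=1 t=0,i=7
  ####.|#  b30=1 t=0,i=10
  ###.#|.  b29=0 t=0,i=3
  ###..|.  b28=0 t=3,i=7
  ##.##|.  b27=0 t=0,i=4
  ##.#.|#  b26=1 t=0,i=12
  ##..#|.  b25=0 t=1,i=0
  ##...|.  b24=0 t=2,i=0
  #.###|.  b23=0 t=0,i=1
  #.##.|#  b22=1 t=1,i=12
  #.#.#|#  b21=1 t=0,i=13
  #.#..|.  b20=0 t=2,i=9
  #..##|.  b19=0 t=2,i=11
  #..#.|.  b18=0 t=1,i=1
  #...#|#  b17=1 t=4,i=13
  #....|#  b16=1 t=1,i=4
  .####|.  b15=0 t=0,i=6
  .###.|#  b14=1 t=0,i=2
  .##.#|#  b13=1 t=2,i=5
  .##..|#  b12=1 t=1,i=13
  .#.##|.  b11=0 t=0,i=0
  .#.#.|.  b10=0 t=2,i=8
  .#..#|.  b9=0 t=2,i=10
  .#...|.  b8=0 t=1,i=3
  ..###|#  b7=1 t=1,i=7
  ..##.|.  b6=0 t=2,i=4
  ..#.#|.  b5=0 t=3,i=13
  ..#..|.  b4=0 t=1,i=2
  ...##|.  b3=0 t=1,i=6
  ...#.|.  b2=0 t=3,i=12
  ....#|#  b1=1 t=1,i=5
  .....|#  b0=1 t=3,i=10
  bits 11000100011000110111000010000011 = 3294851203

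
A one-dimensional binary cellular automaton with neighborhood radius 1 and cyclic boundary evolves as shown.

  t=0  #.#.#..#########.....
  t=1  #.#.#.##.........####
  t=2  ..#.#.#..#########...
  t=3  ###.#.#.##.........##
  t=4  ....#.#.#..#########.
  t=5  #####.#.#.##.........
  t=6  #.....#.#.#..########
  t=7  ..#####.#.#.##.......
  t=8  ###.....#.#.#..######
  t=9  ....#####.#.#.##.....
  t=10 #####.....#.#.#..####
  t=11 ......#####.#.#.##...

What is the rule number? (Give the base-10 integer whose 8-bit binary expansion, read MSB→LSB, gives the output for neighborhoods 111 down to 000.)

15

  ### -> .   bit 7 = 0  t=0,i=8
  ##. -> .   bit 6 = 0  t=0,i=15
  #.# -> .   bit 5 = 0  t=0,i=1
  #.. -> .   bit 4 = 0  t=0,i=5
  .## -> #   bit 3 = 1  t=0,i=7
  .#. -> #   bit 2 = 1  t=0,i=0
  ..# -> #   bit 1 = 1  t=0,i=6
  ... -> #   bit 0 = 1  t=0,i=17
  bits 00001111 = 15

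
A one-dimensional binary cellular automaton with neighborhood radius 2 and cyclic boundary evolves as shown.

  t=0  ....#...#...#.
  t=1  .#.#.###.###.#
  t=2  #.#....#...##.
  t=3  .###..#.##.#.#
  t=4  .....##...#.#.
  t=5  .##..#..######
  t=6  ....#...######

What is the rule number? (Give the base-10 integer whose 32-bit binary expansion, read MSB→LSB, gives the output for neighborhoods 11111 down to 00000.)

  nb #####: next=#  (t=5,i=10, bit31=1)
  nb ####.: next=#  (t=5,i=12, bit30=1)
  nb ###.#: next=#  (t=1,i=7, bit29=1)
  nb ###..: next=.  (t=3,i=3, bit28=0)
  nb ##.##: next=.  (t=1,i=8, bit27=0)
  nb ##.#.: next=#  (t=1,i=12, bit26=1)
  nb ##..#: next=.  (t=3,i=4, bit25=0)
  nb ##...: next=.  (t=4,i=7, bit24=0)
  nb #.###: next=.  (t=1,i=5, bit23=0)
  nb #.##.: next=.  (t=3,i=8, bit22=0)
  nb #.#.#: next=.  (t=1,i=1, bit21=0)
  nb #.#..: next=#  (t=2,i=2, bit20=1)
  nb #..##: next=.  (t=5,i=7, bit19=0)
  nb #..#.: next=#  (t=3,i=5, bit18=1)
  nb #...#: next=#  (t=0,i=6, bit17=1)
  nb #....: next=.  (t=0,i=0, bit16=0)
  nb .####: next=#  (t=5,i=9, bit15=1)
  nb .###.: next=.  (t=1,i=6, bit14=0)
  nb .##.#: next=.  (t=2,i=12, bit13=0)
  nb .##..: next=.  (t=4,i=6, bit12=0)
  nb .#.##: next=.  (t=1,i=4, bit11=0)
  nb .#.#.: next=#  (t=1,i=0, bit10=1)
  nb .#..#: next=.  (t=5,i=6, bit9=0)
  nb .#...: next=#  (t=0,i=5, bit8=1)
  nb ..###: next=#  (t=5,i=8, bit7=1)
  nb ..##.: next=#  (t=2,i=11, bit6=1)
  nb ..#.#: next=#  (t=3,i=6, bit5=1)
  nb ..#..: next=.  (t=0,i=4, bit4=0)
  nb ...##: next=.  (t=2,i=10, bit3=0)
  nb ...#.: next=#  (t=0,i=3, bit2=1)
  nb ....#: next=.  (t=0,i=2, bit1=0)
  nb .....: next=#  (t=0,i=1, bit0=1)
  bits 11100100000101101000010111100101 = 3826681317

3826681317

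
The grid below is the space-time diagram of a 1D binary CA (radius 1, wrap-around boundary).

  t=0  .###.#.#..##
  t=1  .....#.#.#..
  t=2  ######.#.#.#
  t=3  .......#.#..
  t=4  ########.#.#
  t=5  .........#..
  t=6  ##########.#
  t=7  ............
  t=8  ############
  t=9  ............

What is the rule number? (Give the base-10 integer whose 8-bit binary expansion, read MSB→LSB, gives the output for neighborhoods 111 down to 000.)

7

  nb ###: next=.  (t=0,i=2, bit7=0)
  nb ##.: next=.  (t=0,i=3, bit6=0)
  nb #.#: next=.  (t=0,i=0, bit5=0)
  nb #..: next=.  (t=0,i=8, bit4=0)
  nb .##: next=.  (t=0,i=1, bit3=0)
  nb .#.: next=#  (t=0,i=5, bit2=1)
  nb ..#: next=#  (t=0,i=9, bit1=1)
  nb ...: next=#  (t=1,i=0, bit0=1)
  bits 00000111 = 7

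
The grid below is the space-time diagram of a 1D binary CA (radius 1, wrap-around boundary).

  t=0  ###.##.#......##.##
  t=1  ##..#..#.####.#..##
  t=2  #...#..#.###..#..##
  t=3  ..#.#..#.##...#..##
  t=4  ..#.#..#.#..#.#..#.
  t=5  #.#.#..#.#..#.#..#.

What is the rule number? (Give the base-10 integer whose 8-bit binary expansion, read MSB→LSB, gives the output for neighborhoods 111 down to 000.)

  [7] ### => #  t=0,i=0
  [6] ##. => .  t=0,i=2
  [5] #.# => .  t=0,i=3
  [4] #.. => .  t=0,i=8
  [3] .## => #  t=0,i=4
  [2] .#. => #  t=0,i=7
  [1] ..# => .  t=0,i=13
  [0] ... => #  t=0,i=9
  bits 10001101 = 141

141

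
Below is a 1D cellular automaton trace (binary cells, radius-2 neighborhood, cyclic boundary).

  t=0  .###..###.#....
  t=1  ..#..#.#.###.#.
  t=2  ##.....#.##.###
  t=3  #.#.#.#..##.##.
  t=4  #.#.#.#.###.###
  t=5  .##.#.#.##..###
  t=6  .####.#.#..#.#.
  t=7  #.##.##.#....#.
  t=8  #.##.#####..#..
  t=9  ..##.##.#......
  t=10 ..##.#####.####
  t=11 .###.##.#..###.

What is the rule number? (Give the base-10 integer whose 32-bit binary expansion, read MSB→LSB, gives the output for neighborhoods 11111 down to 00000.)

1174069573

  ##### -> .   bit 31 = 0  t=2,i=14
  ####. -> #   bit 30 = 1  t=2,i=0
  ###.# -> .   bit 29 = 0  t=0,i=8
  ###.. -> .   bit 28 = 0  t=0,i=3
  ##.## -> .   bit 27 = 0  t=2,i=11
  ##.#. -> #   bit 26 = 1  t=0,i=9
  ##..# -> .   bit 25 = 0  t=0,i=4
  ##... -> #   bit 24 = 1  t=2,i=2
  #.### -> #   bit 23 = 1  t=1,i=9
  #.##. -> #   bit 22 = 1  t=2,i=9
  #.#.# -> #   bit 21 = 1  t=1,i=7
  #.#.. -> #   bit 20 = 1  t=0,i=10
  #..## -> #   bit 19 = 1  t=0,i=5
  #..#. -> .   bit 18 = 0  t=1,i=4
  #...# -> #   bit 17 = 1  t=1,i=0
  #.... -> .   bit 16 = 0  t=0,i=12
  .#### -> #   bit 15 = 1  t=2,i=13
  .###. -> #   bit 14 = 1  t=0,i=2
  .##.# -> #   bit 13 = 1  t=2,i=10
  .##.. -> .   bit 12 = 0  t=5,i=9
  .#.## -> .   bit 11 = 0  t=1,i=8
  .#.#. -> .   bit 10 = 0  t=1,i=6
  .#..# -> .   bit 9 = 0  t=1,i=3
  .#... -> #   bit 8 = 1  t=0,i=11
  ..### -> .   bit 7 = 0  t=0,i=1
  ..##. -> #   bit 6 = 1  t=3,i=9
  ..#.# -> .   bit 5 = 0  t=1,i=5
  ..#.. -> .   bit 4 = 0  t=1,i=2
  ...## -> .   bit 3 = 0  t=0,i=0
  ...#. -> #   bit 2 = 1  t=1,i=1
  ....# -> .   bit 1 = 0  t=0,i=14
  ..... -> #   bit 0 = 1  t=0,i=13
  bits 01000101111110101110000101000101 = 1174069573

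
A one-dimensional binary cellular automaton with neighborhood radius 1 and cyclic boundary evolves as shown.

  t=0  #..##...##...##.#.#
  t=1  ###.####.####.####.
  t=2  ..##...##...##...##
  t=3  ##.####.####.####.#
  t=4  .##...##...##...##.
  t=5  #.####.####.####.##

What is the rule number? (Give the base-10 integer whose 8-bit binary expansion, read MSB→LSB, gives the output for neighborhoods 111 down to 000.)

119

  ### -> .   bit 7 = 0  t=1,i=1
  ##. -> #   bit 6 = 1  t=0,i=0
  #.# -> #   bit 5 = 1  t=0,i=15
  #.. -> #   bit 4 = 1  t=0,i=1
  .## -> .   bit 3 = 0  t=0,i=3
  .#. -> #   bit 2 = 1  t=0,i=16
  ..# -> #   bit 1 = 1  t=0,i=2
  ... -> #   bit 0 = 1  t=0,i=6
  bits 01110111 = 119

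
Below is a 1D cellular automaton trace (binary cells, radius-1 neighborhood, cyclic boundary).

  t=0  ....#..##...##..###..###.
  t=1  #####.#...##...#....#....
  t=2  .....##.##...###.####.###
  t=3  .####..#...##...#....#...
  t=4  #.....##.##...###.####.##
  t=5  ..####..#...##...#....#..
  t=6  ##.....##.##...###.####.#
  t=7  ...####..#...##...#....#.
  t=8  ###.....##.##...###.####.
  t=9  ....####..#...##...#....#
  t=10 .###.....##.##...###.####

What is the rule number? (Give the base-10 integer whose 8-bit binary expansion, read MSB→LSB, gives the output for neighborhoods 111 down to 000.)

39

  ### -> .   bit 7 = 0  t=0,i=17
  ##. -> .   bit 6 = 0  t=0,i=8
  #.# -> #   bit 5 = 1  t=1,i=5
  #.. -> .   bit 4 = 0  t=0,i=5
  .## -> .   bit 3 = 0  t=0,i=7
  .#. -> #   bit 2 = 1  t=0,i=4
  ..# -> #   bit 1 = 1  t=0,i=3
  ... -> #   bit 0 = 1  t=0,i=0
  bits 00100111 = 39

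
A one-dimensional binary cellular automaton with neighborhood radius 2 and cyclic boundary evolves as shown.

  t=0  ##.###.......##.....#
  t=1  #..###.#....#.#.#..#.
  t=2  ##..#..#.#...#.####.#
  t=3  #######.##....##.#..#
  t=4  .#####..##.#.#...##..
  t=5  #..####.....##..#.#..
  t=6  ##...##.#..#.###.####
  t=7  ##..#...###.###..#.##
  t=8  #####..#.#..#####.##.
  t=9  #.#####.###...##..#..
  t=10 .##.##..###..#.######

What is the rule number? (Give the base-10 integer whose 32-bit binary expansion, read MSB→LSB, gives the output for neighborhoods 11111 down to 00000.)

  ##### -> #   bit 31 = 1  t=3,i=1
  ####. -> #   bit 30 = 1  t=2,i=17
  ###.# -> .   bit 29 = 0  t=0,i=1
  ###.. -> #   bit 28 = 1  t=0,i=5
  ##.## -> .   bit 27 = 0  t=0,i=2
  ##.#. -> .   bit 26 = 0  t=1,i=6
  ##..# -> #   bit 25 = 1  t=2,i=2
  ##... -> .   bit 24 = 0  t=0,i=6
  #.### -> #   bit 23 = 1  t=0,i=3
  #.##. -> #   bit 22 = 1  t=3,i=8
  #.#.# -> .   bit 21 = 0  t=1,i=14
  #.#.. -> #   bit 20 = 1  t=1,i=0
  #..## -> .   bit 19 = 0  t=1,i=2
  #..#. -> #   bit 18 = 1  t=1,i=18
  #...# -> .   bit 17 = 0  t=2,i=11
  #.... -> #   bit 16 = 1  t=0,i=7
  .#### -> .   bit 15 = 0  t=2,i=16
  .###. -> #   bit 14 = 1  t=0,i=0
  .##.# -> .   bit 13 = 0  t=3,i=15
  .##.. -> #   bit 12 = 1  t=0,i=14
  .#.## -> #   bit 11 = 1  t=2,i=14
  .#.#. -> #   bit 10 = 1  t=1,i=13
  .#..# -> #   bit 9 = 1  t=1,i=1
  .#... -> .   bit 8 = 0  t=1,i=8
  ..### -> .   bit 7 = 0  t=0,i=20
  ..##. -> .   bit 6 = 0  t=0,i=13
  ..#.# -> .   bit 5 = 0  t=1,i=12
  ..#.. -> #   bit 4 = 1  t=2,i=4
  ...## -> #   bit 3 = 1  t=0,i=12
  ...#. -> .   bit 2 = 0  t=1,i=11
  ....# -> .   bit 1 = 0  t=0,i=11
  ..... -> .   bit 0 = 0  t=0,i=8
  bits 11010010110101010101111000011000 = 3537198616

3537198616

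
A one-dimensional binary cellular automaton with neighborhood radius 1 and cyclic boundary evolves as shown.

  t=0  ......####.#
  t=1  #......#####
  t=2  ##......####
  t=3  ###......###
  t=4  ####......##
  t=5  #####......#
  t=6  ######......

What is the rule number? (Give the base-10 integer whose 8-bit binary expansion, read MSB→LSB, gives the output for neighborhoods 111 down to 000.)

  ### -> #   bit 7 = 1  t=0,i=7
  ##. -> #   bit 6 = 1  t=0,i=9
  #.# -> #   bit 5 = 1  t=0,i=10
  #.. -> #   bit 4 = 1  t=0,i=0
  .## -> .   bit 3 = 0  t=0,i=6
  .#. -> #   bit 2 = 1  t=0,i=11
  ..# -> .   bit 1 = 0  t=0,i=5
  ... -> .   bit 0 = 0  t=0,i=1
  bits 11110100 = 244

244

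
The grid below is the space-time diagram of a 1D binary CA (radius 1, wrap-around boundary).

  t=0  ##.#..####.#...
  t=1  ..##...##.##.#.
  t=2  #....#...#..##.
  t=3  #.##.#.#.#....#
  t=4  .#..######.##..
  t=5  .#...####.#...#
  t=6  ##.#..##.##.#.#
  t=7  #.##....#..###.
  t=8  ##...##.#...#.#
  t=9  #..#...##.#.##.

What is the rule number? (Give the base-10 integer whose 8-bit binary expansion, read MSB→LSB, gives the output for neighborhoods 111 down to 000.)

165

  ### -> #   bit 7 = 1  t=0,i=7
  ##. -> .   bit 6 = 0  t=0,i=1
  #.# -> #   bit 5 = 1  t=0,i=2
  #.. -> .   bit 4 = 0  t=0,i=4
  .## -> .   bit 3 = 0  t=0,i=0
  .#. -> #   bit 2 = 1  t=0,i=3
  ..# -> .   bit 1 = 0  t=0,i=5
  ... -> #   bit 0 = 1  t=0,i=13
  bits 10100101 = 165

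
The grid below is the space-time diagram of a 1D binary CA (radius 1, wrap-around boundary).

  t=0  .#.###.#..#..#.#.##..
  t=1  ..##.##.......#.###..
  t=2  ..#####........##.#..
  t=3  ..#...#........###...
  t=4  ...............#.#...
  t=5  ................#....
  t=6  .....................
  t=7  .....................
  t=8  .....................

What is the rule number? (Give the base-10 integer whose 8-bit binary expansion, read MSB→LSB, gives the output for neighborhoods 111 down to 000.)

104

  nb ###: next=.  (t=0,i=4, bit7=0)
  nb ##.: next=#  (t=0,i=5, bit6=1)
  nb #.#: next=#  (t=0,i=2, bit5=1)
  nb #..: next=.  (t=0,i=8, bit4=0)
  nb .##: next=#  (t=0,i=3, bit3=1)
  nb .#.: next=.  (t=0,i=1, bit2=0)
  nb ..#: next=.  (t=0,i=0, bit1=0)
  nb ...: next=.  (t=0,i=20, bit0=0)
  bits 01101000 = 104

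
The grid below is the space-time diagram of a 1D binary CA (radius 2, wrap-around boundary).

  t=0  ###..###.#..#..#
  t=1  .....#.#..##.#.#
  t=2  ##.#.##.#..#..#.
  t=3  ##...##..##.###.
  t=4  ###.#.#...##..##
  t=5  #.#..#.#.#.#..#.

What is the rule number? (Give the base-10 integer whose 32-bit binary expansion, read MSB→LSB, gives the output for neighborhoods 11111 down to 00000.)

  [31] ##### => #  t=4,i=0
  [30] ####. => .  t=0,i=1
  [29] ###.# => #  t=0,i=7
  [28] ###.. => .  t=0,i=2
  [27] ##.## => #  t=3,i=11
  [26] ##.#. => .  t=0,i=8
  [25] ##..# => .  t=0,i=3
  [24] ##... => #  t=3,i=2
  [23] #.### => .  t=3,i=12
  [22] #.##. => #  t=2,i=0
  [21] #.#.# => .  t=1,i=13
  [20] #.#.. => .  t=0,i=9
  [19] #..## => .  t=0,i=4
  [18] #..#. => #  t=0,i=11
  [17] #...# => .  t=3,i=3
  [16] #.... => #  t=1,i=1
  [15] .#### => .  t=0,i=0
  [14] .###. => .  t=0,i=6
  [13] .##.# => #  t=1,i=11
  [12] .##.. => #  t=3,i=1
  [11] .#.## => .  t=2,i=4
  [10] .#.#. => #  t=1,i=6
  [9] .#..# => #  t=0,i=10
  [8] .#... => #  t=1,i=0
  [7] ..### => #  t=0,i=5
  [6] ..##. => .  t=1,i=10
  [5] ..#.# => #  t=1,i=5
  [4] ..#.. => .  t=0,i=12
  [3] ...## => #  t=3,i=4
  [2] ...#. => .  t=1,i=4
  [1] ....# => #  t=1,i=3
  [0] ..... => .  t=1,i=2
  bits 10101001010001010011011110101010 = 2839885738

2839885738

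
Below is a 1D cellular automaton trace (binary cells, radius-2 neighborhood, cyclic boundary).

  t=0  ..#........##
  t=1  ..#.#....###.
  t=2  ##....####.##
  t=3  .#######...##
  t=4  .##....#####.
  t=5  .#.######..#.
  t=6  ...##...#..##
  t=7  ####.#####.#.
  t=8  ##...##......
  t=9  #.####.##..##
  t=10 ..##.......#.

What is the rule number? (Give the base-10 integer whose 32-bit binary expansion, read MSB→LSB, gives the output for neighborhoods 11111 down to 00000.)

  #####|.  b31=0 t=3,i=3
  ####.|.  b30=0 t=2,i=0
  ###.#|.  b29=0 t=2,i=9
  ###..|#  b28=1 t=1,i=11
  ##.##|.  b27=0 t=2,i=10
  ##.#.|.  b26=0 t=7,i=10
  ##..#|.  b25=0 t=0,i=0
  ##...|#  b24=1 t=1,i=12
  #.###|#  b23=1 t=2,i=11
  #.##.|.  b22=0 t=9,i=7
  #.#.#|.  b21=0 t=7,i=11
  #.#..|.  b20=0 t=1,i=4
  #..##|.  b19=0 t=4,i=0
  #..#.|.  b18=0 t=0,i=1
  #...#|#  b17=1 t=1,i=0
  #....|#  b16=1 t=0,i=4
  .####|#  b15=1 t=2,i=7
  .###.|.  b14=0 t=1,i=10
  .##.#|.  b13=0 t=3,i=12
  .##..|.  b12=0 t=0,i=12
  .#.##|.  b11=0 t=5,i=2
  .#.#.|.  b10=0 t=1,i=3
  .#..#|#  b9=1 t=5,i=12
  .#...|.  b8=0 t=0,i=3
  ..###|#  b7=1 t=1,i=9
  ..##.|#  b6=1 t=0,i=11
  ..#.#|.  b5=0 t=1,i=2
  ..#..|#  b4=1 t=0,i=2
  ...##|#  b3=1 t=0,i=10
  ...#.|#  b2=1 t=1,i=1
  ....#|#  b1=1 t=0,i=9
  .....|.  b0=0 t=0,i=5
  bits 00010001100000111000001011011110 = 293831390

293831390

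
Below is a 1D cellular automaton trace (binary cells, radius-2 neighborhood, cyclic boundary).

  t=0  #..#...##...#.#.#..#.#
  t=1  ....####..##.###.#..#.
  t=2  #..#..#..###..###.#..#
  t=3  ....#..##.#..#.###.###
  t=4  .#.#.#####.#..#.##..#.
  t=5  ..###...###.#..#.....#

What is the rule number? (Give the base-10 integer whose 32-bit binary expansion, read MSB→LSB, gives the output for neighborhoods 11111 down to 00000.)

  [31] ##### => .  t=4,i=7
  [30] ####. => #  t=1,i=6
  [29] ###.# => #  t=1,i=15
  [28] ###.. => .  t=1,i=7
  [27] ##.## => .  t=1,i=12
  [26] ##.#. => #  t=1,i=16
  [25] ##..# => .  t=0,i=1
  [24] ##... => .  t=0,i=9
  [23] #.### => .  t=1,i=13
  [22] #.##. => .  t=0,i=21
  [21] #.#.# => #  t=0,i=14
  [20] #.#.. => .  t=0,i=16
  [19] #..## => #  t=1,i=9
  [18] #..#. => .  t=0,i=2
  [17] #...# => #  t=0,i=5
  [16] #.... => #  t=1,i=0
  [15] .#### => .  t=1,i=5
  [14] .###. => #  t=1,i=14
  [13] .##.# => #  t=1,i=11
  [12] .##.. => .  t=0,i=0
  [11] .#.## => #  t=0,i=20
  [10] .#.#. => #  t=0,i=13
  [9] .#..# => #  t=0,i=17
  [8] .#... => #  t=0,i=4
  [7] ..### => .  t=1,i=4
  [6] ..##. => #  t=0,i=7
  [5] ..#.# => .  t=0,i=12
  [4] ..#.. => .  t=0,i=3
  [3] ...## => #  t=0,i=6
  [2] ...#. => #  t=0,i=11
  [1] ....# => .  t=1,i=2
  [0] ..... => .  t=1,i=1
  bits 01100100001010110110111101001100 = 1680568140

1680568140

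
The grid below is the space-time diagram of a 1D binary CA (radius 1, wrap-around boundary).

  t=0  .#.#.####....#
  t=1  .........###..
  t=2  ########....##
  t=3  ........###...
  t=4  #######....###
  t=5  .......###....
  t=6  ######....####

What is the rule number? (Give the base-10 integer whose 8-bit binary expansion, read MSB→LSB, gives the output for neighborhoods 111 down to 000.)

17

  ### -> .   bit 7 = 0  t=0,i=6
  ##. -> .   bit 6 = 0  t=0,i=8
  #.# -> .   bit 5 = 0  t=0,i=0
  #.. -> #   bit 4 = 1  t=0,i=9
  .## -> .   bit 3 = 0  t=0,i=5
  .#. -> .   bit 2 = 0  t=0,i=1
  ..# -> .   bit 1 = 0  t=0,i=12
  ... -> #   bit 0 = 1  t=0,i=10
  bits 00010001 = 17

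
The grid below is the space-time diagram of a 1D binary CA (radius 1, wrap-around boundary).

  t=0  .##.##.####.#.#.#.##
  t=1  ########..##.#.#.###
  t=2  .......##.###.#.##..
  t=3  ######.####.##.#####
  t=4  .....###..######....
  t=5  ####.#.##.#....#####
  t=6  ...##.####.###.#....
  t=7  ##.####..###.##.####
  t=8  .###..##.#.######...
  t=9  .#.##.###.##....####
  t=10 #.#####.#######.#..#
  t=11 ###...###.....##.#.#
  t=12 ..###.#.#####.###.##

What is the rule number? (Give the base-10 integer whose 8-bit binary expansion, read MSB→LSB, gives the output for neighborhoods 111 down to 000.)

  nb ###: next=.  (t=0,i=8, bit7=0)
  nb ##.: next=#  (t=0,i=2, bit6=1)
  nb #.#: next=#  (t=0,i=0, bit5=1)
  nb #..: next=#  (t=1,i=8, bit4=1)
  nb .##: next=#  (t=0,i=1, bit3=1)
  nb .#.: next=.  (t=0,i=12, bit2=0)
  nb ..#: next=.  (t=1,i=9, bit1=0)
  nb ...: next=#  (t=2,i=0, bit0=1)
  bits 01111001 = 121

121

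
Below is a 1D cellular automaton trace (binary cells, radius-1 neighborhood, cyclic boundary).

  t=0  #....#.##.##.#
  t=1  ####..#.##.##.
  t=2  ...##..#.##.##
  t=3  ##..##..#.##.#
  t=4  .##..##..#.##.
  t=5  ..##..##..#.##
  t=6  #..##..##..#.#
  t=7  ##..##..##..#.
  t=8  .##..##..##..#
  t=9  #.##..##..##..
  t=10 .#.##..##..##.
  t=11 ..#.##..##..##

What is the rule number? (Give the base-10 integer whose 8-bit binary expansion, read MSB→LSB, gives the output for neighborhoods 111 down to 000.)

113

  ### -> .   bit 7 = 0  t=1,i=1
  ##. -> #   bit 6 = 1  t=0,i=0
  #.# -> #   bit 5 = 1  t=0,i=6
  #.. -> #   bit 4 = 1  t=0,i=1
  .## -> .   bit 3 = 0  t=0,i=7
  .#. -> .   bit 2 = 0  t=0,i=5
  ..# -> .   bit 1 = 0  t=0,i=4
  ... -> #   bit 0 = 1  t=0,i=2
  bits 01110001 = 113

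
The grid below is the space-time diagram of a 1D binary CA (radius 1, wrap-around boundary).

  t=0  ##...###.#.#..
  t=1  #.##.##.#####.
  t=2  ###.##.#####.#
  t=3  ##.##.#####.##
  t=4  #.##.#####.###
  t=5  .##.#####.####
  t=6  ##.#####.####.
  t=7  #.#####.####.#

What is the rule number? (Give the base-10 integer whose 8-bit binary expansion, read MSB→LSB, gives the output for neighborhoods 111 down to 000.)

189

  [7] ### => #  t=0,i=6
  [6] ##. => .  t=0,i=1
  [5] #.# => #  t=0,i=8
  [4] #.. => #  t=0,i=2
  [3] .## => #  t=0,i=0
  [2] .#. => #  t=0,i=9
  [1] ..# => .  t=0,i=4
  [0] ... => #  t=0,i=3
  bits 10111101 = 189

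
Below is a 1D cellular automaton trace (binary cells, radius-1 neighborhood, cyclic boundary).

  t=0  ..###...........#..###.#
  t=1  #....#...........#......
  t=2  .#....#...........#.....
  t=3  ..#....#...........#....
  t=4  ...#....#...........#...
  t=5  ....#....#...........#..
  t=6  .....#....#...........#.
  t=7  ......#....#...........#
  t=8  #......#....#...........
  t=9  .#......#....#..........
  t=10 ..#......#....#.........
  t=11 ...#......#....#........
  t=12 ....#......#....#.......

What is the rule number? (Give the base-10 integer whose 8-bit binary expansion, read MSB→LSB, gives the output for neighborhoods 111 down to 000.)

  [7] ### => .  t=0,i=3
  [6] ##. => .  t=0,i=4
  [5] #.# => .  t=0,i=22
  [4] #.. => #  t=0,i=0
  [3] .## => .  t=0,i=2
  [2] .#. => .  t=0,i=16
  [1] ..# => .  t=0,i=1
  [0] ... => .  t=0,i=6
  bits 00010000 = 16

16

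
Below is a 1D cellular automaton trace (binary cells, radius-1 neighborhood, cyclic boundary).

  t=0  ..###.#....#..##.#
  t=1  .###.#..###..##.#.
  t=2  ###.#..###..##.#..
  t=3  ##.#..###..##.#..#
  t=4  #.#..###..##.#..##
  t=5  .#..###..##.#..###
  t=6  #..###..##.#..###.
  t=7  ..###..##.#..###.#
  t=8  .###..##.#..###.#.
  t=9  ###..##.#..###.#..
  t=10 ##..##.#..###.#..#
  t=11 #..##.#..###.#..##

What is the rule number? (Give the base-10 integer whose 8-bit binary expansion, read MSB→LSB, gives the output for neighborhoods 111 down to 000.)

171

  ###|#  b7=1 t=0,i=3
  ##.|.  b6=0 t=0,i=4
  #.#|#  b5=1 t=0,i=5
  #..|.  b4=0 t=0,i=0
  .##|#  b3=1 t=0,i=2
  .#.|.  b2=0 t=0,i=6
  ..#|#  b1=1 t=0,i=1
  ...|#  b0=1 t=0,i=8
  bits 10101011 = 171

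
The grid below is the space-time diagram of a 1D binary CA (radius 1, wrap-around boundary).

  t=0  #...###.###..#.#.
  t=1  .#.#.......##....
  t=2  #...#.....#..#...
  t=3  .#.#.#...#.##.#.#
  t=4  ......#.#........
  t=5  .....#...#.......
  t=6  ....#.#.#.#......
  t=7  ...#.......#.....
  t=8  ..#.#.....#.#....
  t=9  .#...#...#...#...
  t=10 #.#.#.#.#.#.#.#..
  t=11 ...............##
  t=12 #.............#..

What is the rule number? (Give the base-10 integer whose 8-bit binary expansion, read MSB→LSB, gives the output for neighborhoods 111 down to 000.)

  ###|.  b7=0 t=0,i=5
  ##.|.  b6=0 t=0,i=6
  #.#|.  b5=0 t=0,i=7
  #..|#  b4=1 t=0,i=1
  .##|.  b3=0 t=0,i=4
  .#.|.  b2=0 t=0,i=0
  ..#|#  b1=1 t=0,i=3
  ...|.  b0=0 t=0,i=2
  bits 00010010 = 18

18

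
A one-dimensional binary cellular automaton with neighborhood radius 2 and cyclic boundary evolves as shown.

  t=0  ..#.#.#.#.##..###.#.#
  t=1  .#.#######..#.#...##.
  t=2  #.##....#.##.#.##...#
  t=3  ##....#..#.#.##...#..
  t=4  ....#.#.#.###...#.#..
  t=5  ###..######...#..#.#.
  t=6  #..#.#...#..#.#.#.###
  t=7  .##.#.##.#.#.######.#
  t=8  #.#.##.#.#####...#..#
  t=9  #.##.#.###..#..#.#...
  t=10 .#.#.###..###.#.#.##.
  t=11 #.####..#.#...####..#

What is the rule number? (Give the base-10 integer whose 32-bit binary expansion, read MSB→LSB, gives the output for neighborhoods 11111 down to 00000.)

1252404627

  #####|.  b31=0 t=1,i=5
  ####.|#  b30=1 t=1,i=8
  ###.#|.  b29=0 t=0,i=16
  ###..|.  b28=0 t=1,i=9
  ##.##|#  b27=1 t=2,i=1
  ##.#.|.  b26=0 t=0,i=17
  ##..#|#  b25=1 t=0,i=12
  ##...|.  b24=0 t=2,i=4
  #.###|#  b23=1 t=1,i=3
  #.##.|.  b22=0 t=0,i=10
  #.#.#|#  b21=1 t=0,i=4
  #.#..|.  b20=0 t=0,i=20
  #..##|.  b19=0 t=0,i=13
  #..#.|#  b18=1 t=0,i=1
  #...#|#  b17=1 t=1,i=16
  #....|.  b16=0 t=2,i=5
  .####|.  b15=0 t=1,i=4
  .###.|.  b14=0 t=0,i=15
  .##.#|#  b13=1 t=2,i=0
  .##..|.  b12=0 t=0,i=11
  .#.##|#  b11=1 t=0,i=9
  .#.#.|#  b10=1 t=0,i=3
  .#..#|.  b9=0 t=0,i=0
  .#...|#  b8=1 t=1,i=15
  ..###|#  b7=1 t=0,i=14
  ..##.|.  b6=0 t=1,i=18
  ..#.#|.  b5=0 t=0,i=2
  ..#..|#  b4=1 t=3,i=6
  ...##|.  b3=0 t=1,i=17
  ...#.|.  b2=0 t=2,i=7
  ....#|#  b1=1 t=2,i=6
  .....|#  b0=1 t=4,i=0
  bits 01001010101001100010110110010011 = 1252404627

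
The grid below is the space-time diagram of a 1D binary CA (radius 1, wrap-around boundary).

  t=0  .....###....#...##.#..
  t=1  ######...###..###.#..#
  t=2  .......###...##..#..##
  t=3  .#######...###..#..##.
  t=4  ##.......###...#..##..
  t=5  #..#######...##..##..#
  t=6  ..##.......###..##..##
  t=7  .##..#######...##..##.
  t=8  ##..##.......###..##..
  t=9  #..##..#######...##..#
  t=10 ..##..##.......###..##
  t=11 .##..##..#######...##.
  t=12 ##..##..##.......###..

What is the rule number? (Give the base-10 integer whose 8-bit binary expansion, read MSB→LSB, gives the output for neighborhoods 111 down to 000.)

  nb ###: next=.  (t=0,i=6, bit7=0)
  nb ##.: next=.  (t=0,i=7, bit6=0)
  nb #.#: next=#  (t=0,i=18, bit5=1)
  nb #..: next=.  (t=0,i=8, bit4=0)
  nb .##: next=#  (t=0,i=5, bit3=1)
  nb .#.: next=.  (t=0,i=12, bit2=0)
  nb ..#: next=#  (t=0,i=4, bit1=1)
  nb ...: next=#  (t=0,i=0, bit0=1)
  bits 00101011 = 43

43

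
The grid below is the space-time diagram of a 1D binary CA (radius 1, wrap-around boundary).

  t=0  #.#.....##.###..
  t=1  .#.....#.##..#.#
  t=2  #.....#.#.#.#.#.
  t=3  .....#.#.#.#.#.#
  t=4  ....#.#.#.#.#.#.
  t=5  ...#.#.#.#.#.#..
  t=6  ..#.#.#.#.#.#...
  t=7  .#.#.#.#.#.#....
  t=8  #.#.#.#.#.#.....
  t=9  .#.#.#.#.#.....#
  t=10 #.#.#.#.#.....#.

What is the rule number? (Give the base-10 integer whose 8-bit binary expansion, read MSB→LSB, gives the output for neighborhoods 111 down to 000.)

  nb ###: next=.  (t=0,i=12, bit7=0)
  nb ##.: next=#  (t=0,i=9, bit6=1)
  nb #.#: next=#  (t=0,i=1, bit5=1)
  nb #..: next=.  (t=0,i=3, bit4=0)
  nb .##: next=.  (t=0,i=8, bit3=0)
  nb .#.: next=.  (t=0,i=0, bit2=0)
  nb ..#: next=#  (t=0,i=7, bit1=1)
  nb ...: next=.  (t=0,i=4, bit0=0)
  bits 01100010 = 98

98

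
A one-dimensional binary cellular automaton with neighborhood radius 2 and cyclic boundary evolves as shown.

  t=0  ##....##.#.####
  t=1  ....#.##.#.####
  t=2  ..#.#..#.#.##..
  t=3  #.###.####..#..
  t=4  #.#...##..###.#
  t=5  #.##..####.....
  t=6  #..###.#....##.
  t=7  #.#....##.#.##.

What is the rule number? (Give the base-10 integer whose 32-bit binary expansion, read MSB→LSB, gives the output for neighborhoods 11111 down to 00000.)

2193405299

  nb #####: next=#  (t=0,i=13, bit31=1)
  nb ####.: next=.  (t=0,i=0, bit30=0)
  nb ###.#: next=.  (t=3,i=4, bit29=0)
  nb ###..: next=.  (t=0,i=1, bit28=0)
  nb ##.##: next=.  (t=3,i=5, bit27=0)
  nb ##.#.: next=.  (t=0,i=8, bit26=0)
  nb ##..#: next=#  (t=3,i=10, bit25=1)
  nb ##...: next=.  (t=0,i=2, bit24=0)
  nb #.###: next=#  (t=0,i=11, bit23=1)
  nb #.##.: next=.  (t=1,i=6, bit22=0)
  nb #.#.#: next=#  (t=0,i=9, bit21=1)
  nb #.#..: next=#  (t=2,i=4, bit20=1)
  nb #..##: next=#  (t=4,i=9, bit19=1)
  nb #..#.: next=#  (t=2,i=6, bit18=1)
  nb #...#: next=.  (t=4,i=4, bit17=0)
  nb #....: next=.  (t=0,i=3, bit16=0)
  nb .####: next=#  (t=0,i=12, bit15=1)
  nb .###.: next=.  (t=3,i=3, bit14=0)
  nb .##.#: next=#  (t=0,i=7, bit13=1)
  nb .##..: next=#  (t=2,i=12, bit12=1)
  nb .#.##: next=.  (t=0,i=10, bit11=0)
  nb .#.#.: next=#  (t=2,i=3, bit10=1)
  nb .#..#: next=.  (t=2,i=5, bit9=0)
  nb .#...: next=#  (t=4,i=3, bit8=1)
  nb ..###: next=.  (t=4,i=10, bit7=0)
  nb ..##.: next=#  (t=0,i=6, bit6=1)
  nb ..#.#: next=#  (t=1,i=4, bit5=1)
  nb ..#..: next=#  (t=3,i=12, bit4=1)
  nb ...##: next=.  (t=0,i=5, bit3=0)
  nb ...#.: next=.  (t=1,i=3, bit2=0)
  nb ....#: next=#  (t=0,i=4, bit1=1)
  nb .....: next=#  (t=5,i=12, bit0=1)
  bits 10000010101111001011010101110011 = 2193405299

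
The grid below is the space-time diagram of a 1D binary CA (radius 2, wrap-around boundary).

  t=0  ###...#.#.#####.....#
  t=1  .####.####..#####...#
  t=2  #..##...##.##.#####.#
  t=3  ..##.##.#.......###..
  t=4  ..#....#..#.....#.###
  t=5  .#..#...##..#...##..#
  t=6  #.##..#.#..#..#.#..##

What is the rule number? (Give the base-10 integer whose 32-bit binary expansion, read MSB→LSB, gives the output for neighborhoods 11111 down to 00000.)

  #####|#  b31=1 t=0,i=12
  ####.|#  b30=1 t=0,i=1
  ###.#|#  b29=1 t=1,i=4
  ###..|#  b28=1 t=0,i=2
  ##.##|.  b27=0 t=1,i=5
  ##.#.|#  b26=1 t=3,i=7
  ##..#|.  b25=0 t=1,i=10
  ##...|#  b24=1 t=0,i=3
  #.###|.  b23=0 t=0,i=10
  #.##.|.  b22=0 t=2,i=11
  #.#.#|#  b21=1 t=0,i=8
  #.#..|.  b20=0 t=3,i=8
  #..##|#  b19=1 t=1,i=11
  #..#.|#  b18=1 t=4,i=1
  #...#|#  b17=1 t=0,i=4
  #....|#  b16=1 t=0,i=16
  .####|.  b15=0 t=0,i=0
  .###.|.  b14=0 t=3,i=17
  .##.#|.  b13=0 t=2,i=9
  .##..|.  b12=0 t=2,i=0
  .#.##|#  b11=1 t=0,i=9
  .#.#.|#  b10=1 t=0,i=7
  .#..#|#  b9=1 t=4,i=8
  .#...|.  b8=0 t=3,i=9
  ..###|#  b7=1 t=0,i=20
  ..##.|#  b6=1 t=2,i=3
  ..#.#|#  b5=1 t=0,i=6
  ..#..|.  b4=0 t=4,i=2
  ...##|.  b3=0 t=0,i=19
  ...#.|.  b2=0 t=0,i=5
  ....#|.  b1=0 t=0,i=18
  .....|.  b0=0 t=0,i=17
  bits 11110101001011110000111011100000 = 4113501920

4113501920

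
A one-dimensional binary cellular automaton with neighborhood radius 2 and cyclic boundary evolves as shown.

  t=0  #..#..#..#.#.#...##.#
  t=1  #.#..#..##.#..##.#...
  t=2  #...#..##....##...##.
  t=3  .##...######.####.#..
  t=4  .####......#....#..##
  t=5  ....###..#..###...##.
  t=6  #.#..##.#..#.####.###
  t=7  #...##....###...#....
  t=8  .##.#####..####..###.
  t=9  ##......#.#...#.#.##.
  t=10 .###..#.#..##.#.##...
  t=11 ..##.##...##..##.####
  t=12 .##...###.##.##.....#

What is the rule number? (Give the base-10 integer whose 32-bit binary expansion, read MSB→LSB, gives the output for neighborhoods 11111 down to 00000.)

  ##### -> .   bit 31 = 0  t=3,i=8
  ####. -> .   bit 30 = 0  t=3,i=10
  ###.# -> #   bit 29 = 1  t=3,i=11
  ###.. -> #   bit 28 = 1  t=4,i=4
  ##.## -> .   bit 27 = 0  t=0,i=19
  ##.#. -> .   bit 26 = 0  t=1,i=10
  ##..# -> .   bit 25 = 0  t=0,i=1
  ##... -> #   bit 24 = 1  t=2,i=9
  #.### -> .   bit 23 = 0  t=3,i=13
  #.##. -> .   bit 22 = 0  t=0,i=20
  #.#.# -> #   bit 21 = 1  t=0,i=11
  #.#.. -> .   bit 20 = 0  t=0,i=13
  #..## -> #   bit 19 = 1  t=1,i=7
  #..#. -> #   bit 18 = 1  t=0,i=2
  #...# -> #   bit 17 = 1  t=0,i=15
  #.... -> #   bit 16 = 1  t=2,i=10
  .#### -> .   bit 15 = 0  t=3,i=7
  .###. -> #   bit 14 = 1  t=5,i=5
  .##.# -> .   bit 13 = 0  t=0,i=18
  .##.. -> #   bit 12 = 1  t=0,i=0
  .#.## -> #   bit 11 = 1  t=6,i=12
  .#.#. -> .   bit 10 = 0  t=0,i=10
  .#..# -> .   bit 9 = 0  t=0,i=4
  .#... -> #   bit 8 = 1  t=0,i=14
  ..### -> .   bit 7 = 0  t=3,i=6
  ..##. -> #   bit 6 = 1  t=0,i=17
  ..#.# -> #   bit 5 = 1  t=0,i=9
  ..#.. -> .   bit 4 = 0  t=0,i=3
  ...## -> .   bit 3 = 0  t=0,i=16
  ...#. -> .   bit 2 = 0  t=1,i=20
  ....# -> #   bit 1 = 1  t=2,i=11
  ..... -> .   bit 0 = 0  t=4,i=7
  bits 00110001001011110101100101100010 = 825186658

825186658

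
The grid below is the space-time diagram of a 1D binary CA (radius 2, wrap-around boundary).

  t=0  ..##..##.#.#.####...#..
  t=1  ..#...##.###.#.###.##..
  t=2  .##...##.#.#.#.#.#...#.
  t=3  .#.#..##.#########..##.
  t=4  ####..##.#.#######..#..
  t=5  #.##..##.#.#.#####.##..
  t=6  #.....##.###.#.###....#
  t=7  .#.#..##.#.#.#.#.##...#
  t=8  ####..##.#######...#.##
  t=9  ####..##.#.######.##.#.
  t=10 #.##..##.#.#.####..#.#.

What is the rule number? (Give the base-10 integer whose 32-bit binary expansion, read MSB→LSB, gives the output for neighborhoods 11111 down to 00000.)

4055114997

  nb #####: next=#  (t=3,i=11, bit31=1)
  nb ####.: next=#  (t=0,i=15, bit30=1)
  nb ###.#: next=#  (t=1,i=11, bit29=1)
  nb ###..: next=#  (t=0,i=16, bit28=1)
  nb ##.##: next=.  (t=1,i=8, bit27=0)
  nb ##.#.: next=.  (t=0,i=8, bit26=0)
  nb ##..#: next=.  (t=0,i=4, bit25=0)
  nb ##...: next=#  (t=0,i=17, bit24=1)
  nb #.###: next=#  (t=0,i=13, bit23=1)
  nb #.##.: next=.  (t=1,i=19, bit22=0)
  nb #.#.#: next=#  (t=0,i=9, bit21=1)
  nb #.#..: next=#  (t=2,i=17, bit20=1)
  nb #..##: next=.  (t=0,i=5, bit19=0)
  nb #..#.: next=#  (t=3,i=0, bit18=1)
  nb #...#: next=.  (t=0,i=18, bit17=0)
  nb #....: next=.  (t=0,i=22, bit16=0)
  nb .####: next=.  (t=0,i=14, bit15=0)
  nb .###.: next=.  (t=1,i=10, bit14=0)
  nb .##.#: next=#  (t=0,i=7, bit13=1)
  nb .##..: next=.  (t=0,i=3, bit12=0)
  nb .#.##: next=.  (t=0,i=12, bit11=0)
  nb .#.#.: next=#  (t=0,i=10, bit10=1)
  nb .#..#: next=.  (t=2,i=22, bit9=0)
  nb .#...: next=.  (t=0,i=21, bit8=0)
  nb ..###: next=#  (t=4,i=0, bit7=1)
  nb ..##.: next=#  (t=0,i=2, bit6=1)
  nb ..#.#: next=#  (t=3,i=1, bit5=1)
  nb ..#..: next=#  (t=0,i=20, bit4=1)
  nb ...##: next=.  (t=0,i=1, bit3=0)
  nb ...#.: next=#  (t=0,i=19, bit2=1)
  nb ....#: next=.  (t=0,i=0, bit1=0)
  nb .....: next=#  (t=6,i=3, bit0=1)
  bits 11110001101101000010010011110101 = 4055114997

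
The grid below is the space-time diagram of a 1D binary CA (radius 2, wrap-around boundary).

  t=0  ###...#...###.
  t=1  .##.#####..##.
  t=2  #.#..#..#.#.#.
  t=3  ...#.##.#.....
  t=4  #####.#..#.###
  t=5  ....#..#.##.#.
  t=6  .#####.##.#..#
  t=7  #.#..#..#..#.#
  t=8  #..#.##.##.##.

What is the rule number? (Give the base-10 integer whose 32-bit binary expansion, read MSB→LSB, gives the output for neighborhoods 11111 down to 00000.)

806026039

  ##### -> .   bit 31 = 0  t=1,i=6
  ####. -> .   bit 30 = 0  t=1,i=7
  ###.# -> #   bit 29 = 1  t=0,i=12
  ###.. -> #   bit 28 = 1  t=0,i=2
  ##.## -> .   bit 27 = 0  t=0,i=13
  ##.#. -> .   bit 26 = 0  t=3,i=7
  ##..# -> .   bit 25 = 0  t=1,i=9
  ##... -> .   bit 24 = 0  t=0,i=3
  #.### -> .   bit 23 = 0  t=0,i=0
  #.##. -> .   bit 22 = 0  t=3,i=5
  #.#.# -> .   bit 21 = 0  t=2,i=0
  #.#.. -> .   bit 20 = 0  t=2,i=2
  #..## -> #   bit 19 = 1  t=1,i=0
  #..#. -> .   bit 18 = 0  t=2,i=4
  #...# -> #   bit 17 = 1  t=0,i=4
  #.... -> .   bit 16 = 0  t=3,i=10
  .#### -> #   bit 15 = 1  t=1,i=5
  .###. -> #   bit 14 = 1  t=0,i=1
  .##.# -> #   bit 13 = 1  t=1,i=2
  .##.. -> #   bit 12 = 1  t=1,i=12
  .#.## -> #   bit 11 = 1  t=3,i=4
  .#.#. -> .   bit 10 = 0  t=2,i=1
  .#..# -> #   bit 9 = 1  t=2,i=3
  .#... -> #   bit 8 = 1  t=0,i=7
  ..### -> .   bit 7 = 0  t=0,i=10
  ..##. -> .   bit 6 = 0  t=1,i=1
  ..#.# -> #   bit 5 = 1  t=2,i=8
  ..#.. -> #   bit 4 = 1  t=0,i=6
  ...## -> .   bit 3 = 0  t=0,i=9
  ...#. -> #   bit 2 = 1  t=0,i=5
  ....# -> #   bit 1 = 1  t=3,i=1
  ..... -> #   bit 0 = 1  t=3,i=0
  bits 00110000000010101111101100110111 = 806026039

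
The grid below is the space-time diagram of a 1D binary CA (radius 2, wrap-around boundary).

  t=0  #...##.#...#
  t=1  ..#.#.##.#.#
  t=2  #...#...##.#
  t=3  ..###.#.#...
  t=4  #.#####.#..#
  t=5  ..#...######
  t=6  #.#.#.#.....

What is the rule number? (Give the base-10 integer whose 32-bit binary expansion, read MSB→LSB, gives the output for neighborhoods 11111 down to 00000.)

649741015

  nb #####: next=.  (t=4,i=4, bit31=0)
  nb ####.: next=.  (t=4,i=5, bit30=0)
  nb ###.#: next=#  (t=3,i=4, bit29=1)
  nb ###..: next=.  (t=5,i=11, bit28=0)
  nb ##.##: next=.  (t=2,i=10, bit27=0)
  nb ##.#.: next=#  (t=0,i=6, bit26=1)
  nb ##..#: next=#  (t=5,i=0, bit25=1)
  nb ##...: next=.  (t=0,i=1, bit24=0)
  nb #.###: next=#  (t=4,i=2, bit23=1)
  nb #.##.: next=.  (t=1,i=6, bit22=0)
  nb #.#.#: next=#  (t=1,i=4, bit21=1)
  nb #.#..: next=#  (t=0,i=7, bit20=1)
  nb #..##: next=#  (t=4,i=10, bit19=1)
  nb #..#.: next=.  (t=1,i=1, bit18=0)
  nb #...#: next=#  (t=0,i=2, bit17=1)
  nb #....: next=.  (t=3,i=10, bit16=0)
  nb .####: next=.  (t=4,i=3, bit15=0)
  nb .###.: next=#  (t=3,i=3, bit14=1)
  nb .##.#: next=.  (t=0,i=5, bit13=0)
  nb .##..: next=.  (t=0,i=0, bit12=0)
  nb .#.##: next=.  (t=1,i=5, bit11=0)
  nb .#.#.: next=.  (t=1,i=3, bit10=0)
  nb .#..#: next=#  (t=1,i=0, bit9=1)
  nb .#...: next=.  (t=0,i=8, bit8=0)
  nb ..###: next=#  (t=3,i=2, bit7=1)
  nb ..##.: next=#  (t=0,i=4, bit6=1)
  nb ..#.#: next=.  (t=1,i=2, bit5=0)
  nb ..#..: next=#  (t=2,i=4, bit4=1)
  nb ...##: next=.  (t=0,i=3, bit3=0)
  nb ...#.: next=#  (t=2,i=3, bit2=1)
  nb ....#: next=#  (t=3,i=0, bit1=1)
  nb .....: next=#  (t=3,i=11, bit0=1)
  bits 00100110101110100100001011010111 = 649741015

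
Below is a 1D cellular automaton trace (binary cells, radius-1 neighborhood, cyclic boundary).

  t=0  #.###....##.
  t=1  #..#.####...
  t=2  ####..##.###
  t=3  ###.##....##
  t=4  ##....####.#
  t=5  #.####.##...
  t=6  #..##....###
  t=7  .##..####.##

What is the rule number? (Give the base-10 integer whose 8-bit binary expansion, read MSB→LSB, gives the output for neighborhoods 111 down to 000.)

151

  [7] ### => #  t=0,i=3
  [6] ##. => .  t=0,i=4
  [5] #.# => .  t=0,i=1
  [4] #.. => #  t=0,i=5
  [3] .## => .  t=0,i=2
  [2] .#. => #  t=0,i=0
  [1] ..# => #  t=0,i=8
  [0] ... => #  t=0,i=6
  bits 10010111 = 151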